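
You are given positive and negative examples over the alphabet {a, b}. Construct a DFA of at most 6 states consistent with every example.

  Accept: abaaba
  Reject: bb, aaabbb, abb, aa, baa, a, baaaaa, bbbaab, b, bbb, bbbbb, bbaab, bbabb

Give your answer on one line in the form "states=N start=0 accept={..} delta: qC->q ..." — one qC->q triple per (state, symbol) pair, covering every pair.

states=4 start=0 accept={3} delta: 0a->0 0b->1 1a->1 1b->2 2a->3 2b->0 3a->0 3b->0

Grow the machine one transition at a time. Run the examples from 0; the earliest place one falls off (shortest prefix, ties alphabetical) gets sent to the lowest-numbered state that keeps every Accept/Reject pair distinguishable — a pair clashes when both reach the same state with identical unread suffix — and to a fresh state only if none does.
a: 0a undefined. 0a->0: ok.
b: 0b undefined. 0b->0: no, abaaba/bb meet in 0. Open state 1: 0b->1.
ba: 1a undefined. 1a->0: no, abaaba/aa meet in 0. 1a->1: ok.
bb: 1b undefined. 1b->0: no, abaaba/bb meet in 0. 1b->1: no, abaaba/bb meet in 1. Open state 2: 1b->2.
bba: 2a undefined. 2a->0: no, abaaba/aa meet in 0. 2a->1: no, abaaba/baa meet in 1. 2a->2: no, abaaba/bb meet in 2. Open state 3: 2a->3.
bbb: 2b undefined. 2b->0: ok.
bbaa: 3a undefined. 3a->0: ok.
bbab: 3b undefined. 3b->0: ok.
All examples now run through 4 states with every (state, symbol) defined. Accept strings end in {3}, Reject strings end in {0,1,2}; accept={3}.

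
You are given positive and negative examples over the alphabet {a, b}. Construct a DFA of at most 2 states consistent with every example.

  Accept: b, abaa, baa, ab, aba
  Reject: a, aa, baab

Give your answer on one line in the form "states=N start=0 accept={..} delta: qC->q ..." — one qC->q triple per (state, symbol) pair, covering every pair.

states=2 start=0 accept={1} delta: 0a->0 0b->1 1a->1 1b->0

Fold the examples into a partial DFA from state 0: repeatedly fix the first undefined (state, symbol) met by the shortest-then-alphabetical prefix, trying targets in increasing order and rejecting any under which an Accept and a Reject string meet in one state with the same remainder; add a state when all current targets are rejected. Accepting states are where Accept strings end.
a: 0a undefined. 0a->0: ok.
b: 0b undefined. 0b->0: no, b/a meet in 0. Open state 1: 0b->1.
ba: 1a undefined. 1a->0: no, b/baab meet in 1. 1a->1: ok.
baab: 1b undefined. 1b->0: ok.
All examples now run through 2 states with every (state, symbol) defined. Accept strings end in {1}, Reject strings end in {0}; accept={1}.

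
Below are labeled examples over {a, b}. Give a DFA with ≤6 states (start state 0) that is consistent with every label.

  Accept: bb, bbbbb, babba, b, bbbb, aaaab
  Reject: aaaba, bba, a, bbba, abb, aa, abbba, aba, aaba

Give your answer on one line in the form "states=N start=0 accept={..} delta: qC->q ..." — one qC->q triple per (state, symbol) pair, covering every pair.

states=4 start=0 accept={0,2} delta: 0a->1 0b->0 1a->1 1b->2 2a->1 2b->3 3a->0 3b->0

Fold the examples into a partial DFA from state 0: repeatedly fix the first undefined (state, symbol) met by the shortest-then-alphabetical prefix, trying targets in increasing order and rejecting any under which an Accept and a Reject string meet in one state with the same remainder; add a state when all current targets are rejected. Accepting states are where Accept strings end.
a: 0a undefined. 0a->0: no, bb/abb meet in 0 with "bb" left. Open state 1: 0a->1.
b: 0b undefined. 0b->0: ok.
aa: 1a undefined. 1a->0: no, bb/aa meet in 0. 1a->1: ok.
ab: 1b undefined. 1b->0: no, bb/abb meet in 0. 1b->1: no, babba/aaaba meet in 1. Open state 2: 1b->2.
aba: 2a undefined. 2a->0: no, bb/aaaba meet in 0. 2a->1: ok.
abb: 2b undefined. 2b->0: no, bb/abb meet in 0. 2b->1: no, babba/aaaba meet in 1. 2b->2: no, babba/aaaba meet in 1. Open state 3: 2b->3.
abbb: 3b undefined. 3b->0: ok.
babba: 3a undefined. 3a->0: ok.
All examples now run through 4 states with every (state, symbol) defined. Accept strings end in {0,2}, Reject strings end in {1,3}; accept={0,2}.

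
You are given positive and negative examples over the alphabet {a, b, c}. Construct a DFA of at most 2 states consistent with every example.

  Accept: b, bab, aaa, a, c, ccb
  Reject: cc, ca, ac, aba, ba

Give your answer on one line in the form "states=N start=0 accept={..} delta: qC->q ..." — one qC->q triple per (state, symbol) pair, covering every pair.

states=2 start=0 accept={1} delta: 0a->1 0b->1 0c->1 1a->0 1b->1 1c->0

State merging on the prefix tree: take the shortest (then alphabetical) example prefix whose next move is undefined and point that move at state 0, else 1, else 2, ...; a target is out if some Accept/Reject pair would then sit in one state with the same input left (inseparable). If every existing state is out, open a new one.
a: 0a undefined. 0a->0: no, c/ac meet in 0 with "c" left. Open state 1: 0a->1.
b: 0b undefined. 0b->0: no, a/ba meet in 1. 0b->1: ok.
c: 0c undefined. 0c->0: no, b/ca meet in 1. 0c->1: ok.
aa: 1a undefined. 1a->0: ok.
ab: 1b undefined. 1b->0: no, b/aba meet in 1. 1b->1: ok.
ac: 1c undefined. 1c->0: ok.
All examples now run through 2 states with every (state, symbol) defined. Accept strings end in {1}, Reject strings end in {0}; accept={1}.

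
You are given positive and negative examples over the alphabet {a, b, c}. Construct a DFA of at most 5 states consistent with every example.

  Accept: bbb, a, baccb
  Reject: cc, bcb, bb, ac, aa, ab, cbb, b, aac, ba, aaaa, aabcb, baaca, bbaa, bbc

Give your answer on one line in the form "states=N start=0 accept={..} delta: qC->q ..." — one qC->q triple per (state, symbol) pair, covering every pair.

State merging on the prefix tree: take the shortest (then alphabetical) example prefix whose next move is undefined and point that move at state 0, else 1, else 2, ...; a target is out if some Accept/Reject pair would then sit in one state with the same input left (inseparable). If every existing state is out, open a new one.
a: 0a undefined. 0a->0: no, a/aa meet in 0. Open state 1: 0a->1.
b: 0b undefined. 0b->0: no, bbb/bb meet in 0. 0b->1: no, a/b meet in 1. Open state 2: 0b->2.
c: 0c undefined. 0c->0: ok.
aa: 1a undefined. 1a->0: ok.
ab: 1b undefined. 1b->0: ok.
ac: 1c undefined. 1c->0: ok.
ba: 2a undefined. 2a->0: no, a/baaca meet in 1. 2a->1: no, a/ba meet in 1. 2a->2: ok.
bb: 2b undefined. 2b->0: no, bbb/b meet in 2. 2b->1: no, bbb/cc meet in 0. 2b->2: no, bbb/bb meet in 2. Open state 3: 2b->3.
bc: 2c undefined. 2c->0: no, a/baaca meet in 1. 2c->1: no, baccb/b meet in 2. 2c->2: no, baccb/bcb meet in 3. 2c->3: no, bbb/bcb meet in 3 with "b" left. Open state 4: 2c->4.
bba: 3a undefined. 3a->0: no, a/bbaa meet in 1. 3a->1: ok.
bbb: 3b undefined. 3b->0: no, bbb/cc meet in 0. 3b->1: ok.
bbc: 3c undefined. 3c->0: ok.
bcb: 4b undefined. 4b->0: ok.
bacc: 4c undefined. 4c->0: no, baccb/b meet in 2. 4c->1: no, baccb/cc meet in 0. 4c->2: no, baccb/bb meet in 3. 4c->3: ok.
baaca: 4a undefined. 4a->0: ok.
All examples now run through 5 states with every (state, symbol) defined. Accept strings end in {1}, Reject strings end in {0,2,3}; accept={1}.

states=5 start=0 accept={1} delta: 0a->1 0b->2 0c->0 1a->0 1b->0 1c->0 2a->2 2b->3 2c->4 3a->1 3b->1 3c->0 4a->0 4b->0 4c->3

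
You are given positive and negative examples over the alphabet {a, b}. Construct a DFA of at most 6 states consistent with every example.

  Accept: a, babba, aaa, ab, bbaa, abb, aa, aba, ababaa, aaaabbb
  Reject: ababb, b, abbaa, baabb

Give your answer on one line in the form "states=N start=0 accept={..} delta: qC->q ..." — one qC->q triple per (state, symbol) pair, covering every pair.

states=5 start=0 accept={1,2,3,4} delta: 0a->1 0b->0 1a->2 1b->2 2a->3 2b->3 3a->4 3b->0 4a->0 4b->1

Fold the examples into a partial DFA from state 0: repeatedly fix the first undefined (state, symbol) met by the shortest-then-alphabetical prefix, trying targets in increasing order and rejecting any under which an Accept and a Reject string meet in one state with the same remainder; add a state when all current targets are rejected. Accepting states are where Accept strings end.
a: 0a undefined. 0a->0: no, ab/b meet in 0 with "b" left. Open state 1: 0a->1.
b: 0b undefined. 0b->0: ok.
aa: 1a undefined. 1a->0: no, bbaa/b meet in 0. 1a->1: no, abb/baabb meet in 1 with "bb" left. Open state 2: 1a->2.
ab: 1b undefined. 1b->0: no, ab/ababb meet in 0. 1b->1: no, aaa/abbaa meet in 2 with "a" left. 1b->2: ok.
aaa: 2a undefined. 2a->0: no, aaa/ababb meet in 0. 2a->1: no, abb/ababb meet in 2 with "b" left. 2a->2: no, ababaa/abbaa meet in 2 with "baa" left. Open state 3: 2a->3.
abb: 2b undefined. 2b->0: no, ab/abbaa meet in 2. 2b->1: no, babba/baabb meet in 2. 2b->2: no, ab/baabb meet in 2. 2b->3: ok.
aaaa: 3a undefined. 3a->0: no, a/abbaa meet in 1. 3a->1: no, ab/abbaa meet in 2. 3a->2: no, aaa/abbaa meet in 3. 3a->3: no, babba/abbaa meet in 3. Open state 4: 3a->4.
abab: 3b undefined. 3b->0: ok.
aaaab: 4b undefined. 4b->0: no, aaaabbb/ababb meet in 0. 4b->1: ok.
abbaa: 4a undefined. 4a->0: ok.
All examples now run through 5 states with every (state, symbol) defined. Accept strings end in {1,2,3,4}, Reject strings end in {0}; accept={1,2,3,4}.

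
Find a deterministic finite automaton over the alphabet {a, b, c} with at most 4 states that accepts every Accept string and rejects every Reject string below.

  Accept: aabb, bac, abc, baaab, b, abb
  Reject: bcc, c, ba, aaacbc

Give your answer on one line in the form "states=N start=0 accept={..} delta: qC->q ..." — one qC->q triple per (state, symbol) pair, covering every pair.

states=3 start=0 accept={0,1} delta: 0a->0 0b->1 0c->2 1a->2 1b->0 1c->0 2a->0 2b->0 2c->0

State merging on the prefix tree: take the shortest (then alphabetical) example prefix whose next move is undefined and point that move at state 0, else 1, else 2, ...; a target is out if some Accept/Reject pair would then sit in one state with the same input left (inseparable). If every existing state is out, open a new one.
a: 0a undefined. 0a->0: ok.
b: 0b undefined. 0b->0: no, aabb/ba meet in 0. Open state 1: 0b->1.
c: 0c undefined. 0c->0: no, abc/aaacbc meet in 1 with "c" left. 0c->1: no, b/c meet in 1. Open state 2: 0c->2.
ba: 1a undefined. 1a->0: no, bac/c meet in 2. 1a->1: no, b/ba meet in 1. 1a->2: ok.
bc: 1c undefined. 1c->0: ok.
abb: 1b undefined. 1b->0: ok.
baa: 2a undefined. 2a->0: ok.
bac: 2c undefined. 2c->0: ok.
aaacb: 2b undefined. 2b->0: ok.
All examples now run through 3 states with every (state, symbol) defined. Accept strings end in {0,1}, Reject strings end in {2}; accept={0,1}.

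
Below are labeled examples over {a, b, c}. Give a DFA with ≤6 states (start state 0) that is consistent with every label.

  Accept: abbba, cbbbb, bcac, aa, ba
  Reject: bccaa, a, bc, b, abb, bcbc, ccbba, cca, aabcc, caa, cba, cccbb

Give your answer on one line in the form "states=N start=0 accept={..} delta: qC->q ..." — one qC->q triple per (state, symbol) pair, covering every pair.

states=5 start=0 accept={0} delta: 0a->1 0b->1 0c->1 1a->0 1b->2 1c->3 2a->1 2b->3 2c->0 3a->2 3b->4 3c->1 4a->0 4b->0 4c->1

Grow the machine one transition at a time. Run the examples from 0; the earliest place one falls off (shortest prefix, ties alphabetical) gets sent to the lowest-numbered state that keeps every Accept/Reject pair distinguishable — a pair clashes when both reach the same state with identical unread suffix — and to a fresh state only if none does.
a: 0a undefined. 0a->0: no, aa/a meet in 0. Open state 1: 0a->1.
b: 0b undefined. 0b->0: no, ba/a meet in 1. 0b->1: ok.
c: 0c undefined. 0c->0: no, aa/caa meet in 1 with "a" left. 0c->1: ok.
aa: 1a undefined. 1a->0: ok.
ab: 1b undefined. 1b->0: no, abbba/a meet in 1. 1b->1: no, abbba/cba meet in 0. Open state 2: 1b->2.
bc: 1c undefined. 1c->0: no, bcac/bc meet in 0. 1c->1: no, bcac/bccaa meet in 1. 1c->2: no, abbba/ccbba meet in 2 with "bba" left. Open state 3: 1c->3.
abb: 2b undefined. 2b->0: no, abbba/abb meet in 0. 2b->1: no, abbba/cba meet in 2 with "a" left. 2b->2: no, abbba/cba meet in 2 with "a" left. 2b->3: ok.
bca: 3a undefined. 3a->0: no, bcac/a meet in 1. 3a->1: no, bcac/bc meet in 3. 3a->2: ok.
bcb: 3b undefined. 3b->0: no, abbba/a meet in 1. 3b->1: no, cbbbb/cca meet in 2. 3b->2: no, abbba/cba meet in 2 with "a" left. 3b->3: no, abbba/ccbba meet in 2. Open state 4: 3b->4.
bcc: 3c undefined. 3c->0: no, aa/bccaa meet in 0. 3c->1: ok.
cba: 2a undefined. 2a->0: no, aa/cba meet in 0. 2a->1: ok.
bcac: 2c undefined. 2c->0: ok.
bcbc: 4c undefined. 4c->0: no, bcac/bcbc meet in 0. 4c->1: ok.
ccbb: 4b undefined. 4b->0: ok.
abbba: 4a undefined. 4a->0: ok.
All examples now run through 5 states with every (state, symbol) defined. Accept strings end in {0}, Reject strings end in {1,2,3}; accept={0}.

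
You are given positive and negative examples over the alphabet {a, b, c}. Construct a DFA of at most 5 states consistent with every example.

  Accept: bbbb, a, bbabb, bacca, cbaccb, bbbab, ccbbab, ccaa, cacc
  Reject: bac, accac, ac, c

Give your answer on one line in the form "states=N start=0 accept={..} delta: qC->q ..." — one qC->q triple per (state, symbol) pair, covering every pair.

Grow the machine one transition at a time. Run the examples from 0; the earliest place one falls off (shortest prefix, ties alphabetical) gets sent to the lowest-numbered state that keeps every Accept/Reject pair distinguishable — a pair clashes when both reach the same state with identical unread suffix — and to a fresh state only if none does.
a: 0a undefined. 0a->0: ok.
b: 0b undefined. 0b->0: ok.
c: 0c undefined. 0c->0: no, bbbb/bac meet in 0. Open state 1: 0c->1.
ca: 1a undefined. 1a->0: ok.
cb: 1b undefined. 1b->0: ok.
cc: 1c undefined. 1c->0: ok.
All examples now run through 2 states with every (state, symbol) defined. Accept strings end in {0}, Reject strings end in {1}; accept={0}.

states=2 start=0 accept={0} delta: 0a->0 0b->0 0c->1 1a->0 1b->0 1c->0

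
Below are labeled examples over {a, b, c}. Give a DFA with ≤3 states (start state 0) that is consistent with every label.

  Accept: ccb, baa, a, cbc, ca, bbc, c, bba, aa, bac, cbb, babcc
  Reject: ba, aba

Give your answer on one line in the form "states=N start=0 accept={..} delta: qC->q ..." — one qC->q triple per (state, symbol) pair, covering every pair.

states=3 start=0 accept={0,1} delta: 0a->0 0b->1 0c->0 1a->2 1b->0 1c->0 2a->0 2b->0 2c->0

State merging on the prefix tree: take the shortest (then alphabetical) example prefix whose next move is undefined and point that move at state 0, else 1, else 2, ...; a target is out if some Accept/Reject pair would then sit in one state with the same input left (inseparable). If every existing state is out, open a new one.
a: 0a undefined. 0a->0: ok.
b: 0b undefined. 0b->0: no, baa/ba meet in 0. Open state 1: 0b->1.
c: 0c undefined. 0c->0: ok.
ba: 1a undefined. 1a->0: no, baa/ba meet in 0. 1a->1: no, ccb/ba meet in 1. Open state 2: 1a->2.
bb: 1b undefined. 1b->0: ok.
baa: 2a undefined. 2a->0: ok.
bab: 2b undefined. 2b->0: ok.
bac: 2c undefined. 2c->0: ok.
cbc: 1c undefined. 1c->0: ok.
All examples now run through 3 states with every (state, symbol) defined. Accept strings end in {0,1}, Reject strings end in {2}; accept={0,1}.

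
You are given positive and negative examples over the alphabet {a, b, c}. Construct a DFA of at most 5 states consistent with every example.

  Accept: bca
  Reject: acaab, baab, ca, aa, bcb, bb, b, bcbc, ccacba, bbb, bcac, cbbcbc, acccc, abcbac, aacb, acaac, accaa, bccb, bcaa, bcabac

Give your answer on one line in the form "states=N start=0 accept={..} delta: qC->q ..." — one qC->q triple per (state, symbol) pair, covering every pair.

State merging on the prefix tree: take the shortest (then alphabetical) example prefix whose next move is undefined and point that move at state 0, else 1, else 2, ...; a target is out if some Accept/Reject pair would then sit in one state with the same input left (inseparable). If every existing state is out, open a new one.
a: 0a undefined. 0a->0: ok.
b: 0b undefined. 0b->0: no, bca/ca meet in 0 with "ca" left. Open state 1: 0b->1.
c: 0c undefined. 0c->0: ok.
ba: 1a undefined. 1a->0: ok.
bb: 1b undefined. 1b->0: ok.
bc: 1c undefined. 1c->0: no, bca/ca meet in 0. 1c->1: no, bca/ca meet in 0. Open state 2: 1c->2.
bca: 2a undefined. 2a->0: no, bca/ca meet in 0. 2a->1: no, bca/acaab meet in 1. 2a->2: no, bca/cbbcbc meet in 2. Open state 3: 2a->3.
bcb: 2b undefined. 2b->0: ok.
bcc: 2c undefined. 2c->0: ok.
bcaa: 3a undefined. 3a->0: ok.
bcab: 3b undefined. 3b->0: ok.
bcac: 3c undefined. 3c->0: ok.
All examples now run through 4 states with every (state, symbol) defined. Accept strings end in {3}, Reject strings end in {0,1,2}; accept={3}.

states=4 start=0 accept={3} delta: 0a->0 0b->1 0c->0 1a->0 1b->0 1c->2 2a->3 2b->0 2c->0 3a->0 3b->0 3c->0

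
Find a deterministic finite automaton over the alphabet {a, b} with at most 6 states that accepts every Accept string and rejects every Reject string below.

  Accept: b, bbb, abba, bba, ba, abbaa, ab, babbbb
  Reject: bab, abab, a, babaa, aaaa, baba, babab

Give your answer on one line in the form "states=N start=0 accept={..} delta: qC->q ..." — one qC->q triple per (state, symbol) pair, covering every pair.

states=4 start=0 accept={1,2} delta: 0a->0 0b->1 1a->2 1b->1 2a->1 2b->3 3a->3 3b->0

Grow the machine one transition at a time. Run the examples from 0; the earliest place one falls off (shortest prefix, ties alphabetical) gets sent to the lowest-numbered state that keeps every Accept/Reject pair distinguishable — a pair clashes when both reach the same state with identical unread suffix — and to a fresh state only if none does.
a: 0a undefined. 0a->0: ok.
b: 0b undefined. 0b->0: no, b/bab meet in 0. Open state 1: 0b->1.
ba: 1a undefined. 1a->0: no, b/bab meet in 1. 1a->1: no, abba/baba meet in 1 with "ba" left. Open state 2: 1a->2.
bb: 1b undefined. 1b->0: no, abba/a meet in 0. 1b->1: ok.
bab: 2b undefined. 2b->0: no, b/babab meet in 1. 2b->1: no, b/bab meet in 1. 2b->2: no, abba/bab meet in 2. Open state 3: 2b->3.
baba: 3a undefined. 3a->0: no, b/babab meet in 1. 3a->1: no, b/baba meet in 1. 3a->2: no, abba/baba meet in 2. 3a->3: ok.
babb: 3b undefined. 3b->0: ok.
abbaa: 2a undefined. 2a->0: no, abbaa/a meet in 0. 2a->1: ok.
All examples now run through 4 states with every (state, symbol) defined. Accept strings end in {1,2}, Reject strings end in {0,3}; accept={1,2}.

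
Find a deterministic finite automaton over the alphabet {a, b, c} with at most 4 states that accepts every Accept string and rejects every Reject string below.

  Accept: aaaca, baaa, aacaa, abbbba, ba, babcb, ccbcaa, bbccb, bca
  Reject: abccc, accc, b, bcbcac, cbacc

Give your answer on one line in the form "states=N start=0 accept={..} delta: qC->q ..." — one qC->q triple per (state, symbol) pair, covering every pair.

states=2 start=0 accept={0} delta: 0a->0 0b->1 0c->1 1a->0 1b->0 1c->1

Grow the machine one transition at a time. Run the examples from 0; the earliest place one falls off (shortest prefix, ties alphabetical) gets sent to the lowest-numbered state that keeps every Accept/Reject pair distinguishable — a pair clashes when both reach the same state with identical unread suffix — and to a fresh state only if none does.
a: 0a undefined. 0a->0: ok.
b: 0b undefined. 0b->0: no, baaa/b meet in 0. Open state 1: 0b->1.
c: 0c undefined. 0c->0: no, aaaca/accc meet in 0. 0c->1: ok.
ba: 1a undefined. 1a->0: ok.
bb: 1b undefined. 1b->0: ok.
bc: 1c undefined. 1c->0: no, aaaca/abccc meet in 0. 1c->1: ok.
All examples now run through 2 states with every (state, symbol) defined. Accept strings end in {0}, Reject strings end in {1}; accept={0}.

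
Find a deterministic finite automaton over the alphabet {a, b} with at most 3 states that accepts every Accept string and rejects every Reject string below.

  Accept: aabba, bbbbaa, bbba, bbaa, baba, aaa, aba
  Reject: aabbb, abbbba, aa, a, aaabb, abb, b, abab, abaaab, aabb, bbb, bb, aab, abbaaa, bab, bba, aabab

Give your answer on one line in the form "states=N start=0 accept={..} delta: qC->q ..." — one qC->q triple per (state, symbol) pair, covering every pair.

Grow the machine one transition at a time. Run the examples from 0; the earliest place one falls off (shortest prefix, ties alphabetical) gets sent to the lowest-numbered state that keeps every Accept/Reject pair distinguishable — a pair clashes when both reach the same state with identical unread suffix — and to a fresh state only if none does.
a: 0a undefined. 0a->0: no, aabba/bba meet in 0 with "bba" left. Open state 1: 0a->1.
b: 0b undefined. 0b->0: no, bbbbaa/aa meet in 1 with "a" left. 0b->1: no, aba/bba meet in 1 with "ba" left. Open state 2: 0b->2.
aa: 1a undefined. 1a->0: no, aabba/bba meet in 2 with "ba" left. 1a->1: no, aaa/aa meet in 1. 1a->2: ok.
ab: 1b undefined. 1b->0: no, aabba/abbbba meet in 2 with "bba" left. 1b->1: no, aba/abbbba meet in 2. 1b->2: ok.
ba: 2a undefined. 2a->0: ok.
bb: 2b undefined. 2b->0: no, aabba/aabbb meet in 0. 2b->1: ok.
All examples now run through 3 states with every (state, symbol) defined. Accept strings end in {0}, Reject strings end in {1,2}; accept={0}.

states=3 start=0 accept={0} delta: 0a->1 0b->2 1a->2 1b->2 2a->0 2b->1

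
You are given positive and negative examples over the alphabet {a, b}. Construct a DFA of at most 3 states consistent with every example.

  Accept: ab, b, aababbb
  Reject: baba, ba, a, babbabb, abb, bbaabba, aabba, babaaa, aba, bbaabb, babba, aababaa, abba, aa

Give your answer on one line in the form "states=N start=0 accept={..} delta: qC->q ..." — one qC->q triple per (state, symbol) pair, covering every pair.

states=2 start=0 accept={1} delta: 0a->0 0b->1 1a->0 1b->0

State merging on the prefix tree: take the shortest (then alphabetical) example prefix whose next move is undefined and point that move at state 0, else 1, else 2, ...; a target is out if some Accept/Reject pair would then sit in one state with the same input left (inseparable). If every existing state is out, open a new one.
a: 0a undefined. 0a->0: ok.
b: 0b undefined. 0b->0: no, ab/baba meet in 0. Open state 1: 0b->1.
ba: 1a undefined. 1a->0: ok.
bb: 1b undefined. 1b->0: ok.
All examples now run through 2 states with every (state, symbol) defined. Accept strings end in {1}, Reject strings end in {0}; accept={1}.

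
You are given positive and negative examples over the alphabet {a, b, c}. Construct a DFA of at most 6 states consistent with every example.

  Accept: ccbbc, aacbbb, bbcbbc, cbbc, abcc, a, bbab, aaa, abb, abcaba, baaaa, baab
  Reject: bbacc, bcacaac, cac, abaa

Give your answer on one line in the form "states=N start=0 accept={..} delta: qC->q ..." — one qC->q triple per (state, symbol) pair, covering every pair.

State merging on the prefix tree: take the shortest (then alphabetical) example prefix whose next move is undefined and point that move at state 0, else 1, else 2, ...; a target is out if some Accept/Reject pair would then sit in one state with the same input left (inseparable). If every existing state is out, open a new one.
a: 0a undefined. 0a->0: ok.
b: 0b undefined. 0b->0: no, abcc/bbacc meet in 0 with "cc" left. Open state 1: 0b->1.
c: 0c undefined. 0c->0: no, a/cac meet in 0. 0c->1: ok.
ba: 1a undefined. 1a->0: no, a/abaa meet in 0. 1a->1: no, baaaa/abaa meet in 1. Open state 2: 1a->2.
bb: 1b undefined. 1b->0: no, bbcbbc/bbacc meet in 1 with "c" left. 1b->1: ok.
bc: 1c undefined. 1c->0: ok.
baa: 2a undefined. 2a->0: no, ccbbc/abaa meet in 0. 2a->1: no, ccbbc/bcacaac meet in 0. 2a->2: no, abcaba/abaa meet in 2. Open state 3: 2a->3.
cac: 2c undefined. 2c->0: no, ccbbc/cac meet in 0. 2c->1: no, ccbbc/bbacc meet in 0. 2c->2: no, abcaba/bbacc meet in 2. 2c->3: ok.
baaa: 3a undefined. 3a->0: ok.
baab: 3b undefined. 3b->0: ok.
bbab: 2b undefined. 2b->0: ok.
bbacc: 3c undefined. 3c->0: no, ccbbc/bbacc meet in 0. 3c->1: no, aacbbb/bbacc meet in 1. 3c->2: no, abcaba/bbacc meet in 2. 3c->3: ok.
All examples now run through 4 states with every (state, symbol) defined. Accept strings end in {0,1,2}, Reject strings end in {3}; accept={0,1,2}.

states=4 start=0 accept={0,1,2} delta: 0a->0 0b->1 0c->1 1a->2 1b->1 1c->0 2a->3 2b->0 2c->3 3a->0 3b->0 3c->3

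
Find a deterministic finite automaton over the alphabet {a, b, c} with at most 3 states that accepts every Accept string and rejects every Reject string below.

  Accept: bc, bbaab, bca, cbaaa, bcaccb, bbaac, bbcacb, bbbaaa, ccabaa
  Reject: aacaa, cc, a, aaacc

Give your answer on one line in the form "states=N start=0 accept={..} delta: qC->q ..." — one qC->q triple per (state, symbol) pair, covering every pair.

Grow the machine one transition at a time. Run the examples from 0; the earliest place one falls off (shortest prefix, ties alphabetical) gets sent to the lowest-numbered state that keeps every Accept/Reject pair distinguishable — a pair clashes when both reach the same state with identical unread suffix — and to a fresh state only if none does.
a: 0a undefined. 0a->0: ok.
b: 0b undefined. 0b->0: no, bbaab/a meet in 0. Open state 1: 0b->1.
c: 0c undefined. 0c->0: ok.
bb: 1b undefined. 1b->0: no, bbaac/aacaa meet in 0. 1b->1: ok.
bc: 1c undefined. 1c->0: no, bc/aacaa meet in 0. 1c->1: ok.
bba: 1a undefined. 1a->0: no, bca/aacaa meet in 0. 1a->1: ok.
All examples now run through 2 states with every (state, symbol) defined. Accept strings end in {1}, Reject strings end in {0}; accept={1}.

states=2 start=0 accept={1} delta: 0a->0 0b->1 0c->0 1a->1 1b->1 1c->1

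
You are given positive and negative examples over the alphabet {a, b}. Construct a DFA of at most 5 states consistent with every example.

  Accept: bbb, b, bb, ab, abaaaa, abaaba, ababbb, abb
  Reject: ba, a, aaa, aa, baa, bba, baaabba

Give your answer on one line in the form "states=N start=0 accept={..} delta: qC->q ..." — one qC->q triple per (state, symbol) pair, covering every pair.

states=5 start=0 accept={1,4} delta: 0a->0 0b->1 1a->2 1b->1 2a->3 2b->0 3a->4 3b->3 4a->1 4b->0

Grow the machine one transition at a time. Run the examples from 0; the earliest place one falls off (shortest prefix, ties alphabetical) gets sent to the lowest-numbered state that keeps every Accept/Reject pair distinguishable — a pair clashes when both reach the same state with identical unread suffix — and to a fresh state only if none does.
a: 0a undefined. 0a->0: ok.
b: 0b undefined. 0b->0: no, bbb/ba meet in 0. Open state 1: 0b->1.
ba: 1a undefined. 1a->0: no, abaaaa/ba meet in 0. 1a->1: no, b/ba meet in 1. Open state 2: 1a->2.
bb: 1b undefined. 1b->0: no, bb/a meet in 0. 1b->1: ok.
baa: 2a undefined. 2a->0: no, abaaaa/a meet in 0. 2a->1: no, bbb/baa meet in 1. 2a->2: no, abaaaa/ba meet in 2. Open state 3: 2a->3.
abab: 2b undefined. 2b->0: ok.
baaa: 3a undefined. 3a->0: no, abaaaa/a meet in 0. 3a->1: no, abaaaa/ba meet in 2. 3a->2: no, abaaaa/baa meet in 3. 3a->3: no, abaaaa/baa meet in 3. Open state 4: 3a->4.
abaab: 3b undefined. 3b->0: no, abaaba/a meet in 0. 3b->1: no, abaaba/ba meet in 2. 3b->2: no, abaaba/baa meet in 3. 3b->3: ok.
baaab: 4b undefined. 4b->0: ok.
abaaaa: 4a undefined. 4a->0: no, abaaaa/a meet in 0. 4a->1: ok.
All examples now run through 5 states with every (state, symbol) defined. Accept strings end in {1,4}, Reject strings end in {0,2,3}; accept={1,4}.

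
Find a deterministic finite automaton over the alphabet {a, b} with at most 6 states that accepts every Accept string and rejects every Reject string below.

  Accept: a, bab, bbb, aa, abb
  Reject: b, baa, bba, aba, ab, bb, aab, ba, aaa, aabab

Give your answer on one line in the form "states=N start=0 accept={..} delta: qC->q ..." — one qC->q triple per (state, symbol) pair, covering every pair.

Fold the examples into a partial DFA from state 0: repeatedly fix the first undefined (state, symbol) met by the shortest-then-alphabetical prefix, trying targets in increasing order and rejecting any under which an Accept and a Reject string meet in one state with the same remainder; add a state when all current targets are rejected. Accepting states are where Accept strings end.
a: 0a undefined. 0a->0: no, a/aaa meet in 0. Open state 1: 0a->1.
b: 0b undefined. 0b->0: no, a/bba meet in 1. 0b->1: no, a/b meet in 1. Open state 2: 0b->2.
aa: 1a undefined. 1a->0: no, a/aaa meet in 1. 1a->1: no, a/aaa meet in 1. 1a->2: no, aa/b meet in 2. Open state 3: 1a->3.
ab: 1b undefined. 1b->0: no, a/aba meet in 1. 1b->1: no, a/ab meet in 1. 1b->2: no, abb/bb meet in 2 with "b" left. 1b->3: no, aa/ab meet in 3. Open state 4: 1b->4.
ba: 2a undefined. 2a->0: no, a/baa meet in 1. 2a->1: no, a/ba meet in 1. 2a->2: no, bab/bb meet in 2 with "b" left. 2a->3: no, bab/aab meet in 3 with "b" left. 2a->4: ok.
bb: 2b undefined. 2b->0: no, a/bba meet in 1. 2b->1: no, a/bb meet in 1. 2b->2: no, bbb/b meet in 2. 2b->3: no, bbb/aab meet in 3 with "b" left. 2b->4: ok.
aaa: 3a undefined. 3a->0: ok.
aab: 3b undefined. 3b->0: ok.
aba: 4a undefined. 4a->0: ok.
abb: 4b undefined. 4b->0: no, bab/baa meet in 0. 4b->1: ok.
All examples now run through 5 states with every (state, symbol) defined. Accept strings end in {1,3}, Reject strings end in {0,2,4}; accept={1,3}.

states=5 start=0 accept={1,3} delta: 0a->1 0b->2 1a->3 1b->4 2a->4 2b->4 3a->0 3b->0 4a->0 4b->1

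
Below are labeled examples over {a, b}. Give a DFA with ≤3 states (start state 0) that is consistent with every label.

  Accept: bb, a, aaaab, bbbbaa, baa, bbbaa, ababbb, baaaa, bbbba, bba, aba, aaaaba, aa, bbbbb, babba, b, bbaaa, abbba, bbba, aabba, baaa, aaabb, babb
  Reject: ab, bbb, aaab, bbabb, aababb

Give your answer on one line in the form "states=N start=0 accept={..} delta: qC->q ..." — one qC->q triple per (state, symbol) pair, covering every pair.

State merging on the prefix tree: take the shortest (then alphabetical) example prefix whose next move is undefined and point that move at state 0, else 1, else 2, ...; a target is out if some Accept/Reject pair would then sit in one state with the same input left (inseparable). If every existing state is out, open a new one.
a: 0a undefined. 0a->0: no, aaaab/ab meet in 0 with "b" left. Open state 1: 0a->1.
b: 0b undefined. 0b->0: no, bb/bbb meet in 0. 0b->1: no, bb/ab meet in 1 with "b" left. Open state 2: 0b->2.
aa: 1a undefined. 1a->0: no, babb/aababb meet in 2 with "abb" left. 1a->1: no, aaaab/ab meet in 1 with "b" left. 1a->2: ok.
ab: 1b undefined. 1b->0: ok.
ba: 2a undefined. 2a->0: no, aaaab/ab meet in 0. 2a->1: ok.
bb: 2b undefined. 2b->0: no, bb/ab meet in 0. 2b->1: ok.
All examples now run through 3 states with every (state, symbol) defined. Accept strings end in {1,2}, Reject strings end in {0}; accept={1,2}.

states=3 start=0 accept={1,2} delta: 0a->1 0b->2 1a->2 1b->0 2a->1 2b->1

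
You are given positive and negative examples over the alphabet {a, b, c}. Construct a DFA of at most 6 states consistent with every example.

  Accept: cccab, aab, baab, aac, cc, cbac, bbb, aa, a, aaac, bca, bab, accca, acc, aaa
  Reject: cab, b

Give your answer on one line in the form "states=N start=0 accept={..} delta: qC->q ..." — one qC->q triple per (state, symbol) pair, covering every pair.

State merging on the prefix tree: take the shortest (then alphabetical) example prefix whose next move is undefined and point that move at state 0, else 1, else 2, ...; a target is out if some Accept/Reject pair would then sit in one state with the same input left (inseparable). If every existing state is out, open a new one.
a: 0a undefined. 0a->0: no, aab/b meet in 0 with "b" left. Open state 1: 0a->1.
b: 0b undefined. 0b->0: no, bbb/b meet in 0. 0b->1: no, a/b meet in 1. Open state 2: 0b->2.
c: 0c undefined. 0c->0: no, cccab/cab meet in 1 with "b" left. 0c->1: no, aab/cab meet in 1 with "ab" left. 0c->2: no, bab/cab meet in 2 with "ab" left. Open state 3: 0c->3.
aa: 1a undefined. 1a->0: no, aab/b meet in 2. 1a->1: ok.
ac: 1c undefined. 1c->0: ok.
ba: 2a undefined. 2a->0: no, bab/b meet in 2. 2a->1: ok.
bb: 2b undefined. 2b->0: no, bbb/b meet in 2. 2b->1: ok.
bc: 2c undefined. 2c->0: ok.
ca: 3a undefined. 3a->0: ok.
cb: 3b undefined. 3b->0: ok.
cc: 3c undefined. 3c->0: no, cccab/cab meet in 2. 3c->1: ok.
aab: 1b undefined. 1b->0: ok.
All examples now run through 4 states with every (state, symbol) defined. Accept strings end in {0,1,3}, Reject strings end in {2}; accept={0,1,3}.

states=4 start=0 accept={0,1,3} delta: 0a->1 0b->2 0c->3 1a->1 1b->0 1c->0 2a->1 2b->1 2c->0 3a->0 3b->0 3c->1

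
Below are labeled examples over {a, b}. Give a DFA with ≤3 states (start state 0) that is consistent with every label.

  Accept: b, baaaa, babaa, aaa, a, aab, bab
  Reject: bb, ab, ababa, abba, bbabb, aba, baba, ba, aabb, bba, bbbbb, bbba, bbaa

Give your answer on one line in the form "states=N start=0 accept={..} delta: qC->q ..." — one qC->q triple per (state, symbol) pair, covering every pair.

states=3 start=0 accept={1} delta: 0a->1 0b->1 1a->0 1b->2 2a->2 2b->2

State merging on the prefix tree: take the shortest (then alphabetical) example prefix whose next move is undefined and point that move at state 0, else 1, else 2, ...; a target is out if some Accept/Reject pair would then sit in one state with the same input left (inseparable). If every existing state is out, open a new one.
a: 0a undefined. 0a->0: no, b/ab meet in 0 with "b" left. Open state 1: 0a->1.
b: 0b undefined. 0b->0: no, b/bb meet in 0. 0b->1: ok.
aa: 1a undefined. 1a->0: ok.
ab: 1b undefined. 1b->0: no, b/ababa meet in 1. 1b->1: no, b/bb meet in 1. Open state 2: 1b->2.
aba: 2a undefined. 2a->0: no, b/bbaa meet in 1. 2a->1: no, b/ababa meet in 1. 2a->2: ok.
abb: 2b undefined. 2b->0: no, b/ababa meet in 1. 2b->1: no, b/bbbbb meet in 1. 2b->2: ok.
All examples now run through 3 states with every (state, symbol) defined. Accept strings end in {1}, Reject strings end in {0,2}; accept={1}.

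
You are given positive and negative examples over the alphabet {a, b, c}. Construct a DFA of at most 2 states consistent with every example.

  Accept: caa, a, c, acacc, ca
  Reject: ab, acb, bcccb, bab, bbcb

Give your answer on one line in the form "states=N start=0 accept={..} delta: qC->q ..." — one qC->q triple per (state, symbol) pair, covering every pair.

State merging on the prefix tree: take the shortest (then alphabetical) example prefix whose next move is undefined and point that move at state 0, else 1, else 2, ...; a target is out if some Accept/Reject pair would then sit in one state with the same input left (inseparable). If every existing state is out, open a new one.
a: 0a undefined. 0a->0: ok.
b: 0b undefined. 0b->0: no, a/ab meet in 0. Open state 1: 0b->1.
c: 0c undefined. 0c->0: ok.
ba: 1a undefined. 1a->0: ok.
bb: 1b undefined. 1b->0: ok.
bc: 1c undefined. 1c->0: ok.
All examples now run through 2 states with every (state, symbol) defined. Accept strings end in {0}, Reject strings end in {1}; accept={0}.

states=2 start=0 accept={0} delta: 0a->0 0b->1 0c->0 1a->0 1b->0 1c->0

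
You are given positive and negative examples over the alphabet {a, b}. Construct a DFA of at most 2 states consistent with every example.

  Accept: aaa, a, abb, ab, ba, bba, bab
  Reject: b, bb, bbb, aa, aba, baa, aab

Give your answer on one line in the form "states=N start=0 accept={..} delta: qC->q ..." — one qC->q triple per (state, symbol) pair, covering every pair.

states=2 start=0 accept={1} delta: 0a->1 0b->0 1a->0 1b->1

State merging on the prefix tree: take the shortest (then alphabetical) example prefix whose next move is undefined and point that move at state 0, else 1, else 2, ...; a target is out if some Accept/Reject pair would then sit in one state with the same input left (inseparable). If every existing state is out, open a new one.
a: 0a undefined. 0a->0: no, aaa/aa meet in 0. Open state 1: 0a->1.
b: 0b undefined. 0b->0: ok.
aa: 1a undefined. 1a->0: ok.
ab: 1b undefined. 1b->0: no, aaa/aba meet in 1. 1b->1: ok.
All examples now run through 2 states with every (state, symbol) defined. Accept strings end in {1}, Reject strings end in {0}; accept={1}.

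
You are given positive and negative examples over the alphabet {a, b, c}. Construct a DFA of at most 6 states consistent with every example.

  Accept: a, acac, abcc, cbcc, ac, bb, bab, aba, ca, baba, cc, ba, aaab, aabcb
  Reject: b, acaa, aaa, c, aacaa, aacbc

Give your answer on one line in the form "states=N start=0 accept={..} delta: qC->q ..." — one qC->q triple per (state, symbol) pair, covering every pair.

State merging on the prefix tree: take the shortest (then alphabetical) example prefix whose next move is undefined and point that move at state 0, else 1, else 2, ...; a target is out if some Accept/Reject pair would then sit in one state with the same input left (inseparable). If every existing state is out, open a new one.
a: 0a undefined. 0a->0: no, a/aaa meet in 0. Open state 1: 0a->1.
b: 0b undefined. 0b->0: no, bb/b meet in 0. 0b->1: no, a/b meet in 1. Open state 2: 0b->2.
c: 0c undefined. 0c->0: no, cc/c meet in 0. 0c->1: no, a/c meet in 1. 0c->2: ok.
aa: 1a undefined. 1a->0: no, a/aaa meet in 1. 1a->1: no, a/aaa meet in 1. 1a->2: no, ca/aaa meet in 2 with "a" left. Open state 3: 1a->3.
ab: 1b undefined. 1b->0: ok.
ac: 1c undefined. 1c->0: ok.
ba: 2a undefined. 2a->0: no, bab/b meet in 2. 2a->1: ok.
bb: 2b undefined. 2b->0: ok.
cc: 2c undefined. 2c->0: ok.
aaa: 3a undefined. 3a->0: no, acac/aaa meet in 0. 3a->1: no, a/aaa meet in 1. 3a->2: ok.
aab: 3b undefined. 3b->0: ok.
aac: 3c undefined. 3c->0: no, acac/aacbc meet in 0. 3c->1: ok.
All examples now run through 4 states with every (state, symbol) defined. Accept strings end in {0,1}, Reject strings end in {2,3}; accept={0,1}.

states=4 start=0 accept={0,1} delta: 0a->1 0b->2 0c->2 1a->3 1b->0 1c->0 2a->1 2b->0 2c->0 3a->2 3b->0 3c->1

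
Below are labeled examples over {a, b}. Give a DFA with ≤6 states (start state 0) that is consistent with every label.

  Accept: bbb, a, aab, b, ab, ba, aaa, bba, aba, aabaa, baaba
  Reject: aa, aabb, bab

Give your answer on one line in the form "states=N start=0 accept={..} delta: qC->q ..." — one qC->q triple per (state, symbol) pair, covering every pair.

Grow the machine one transition at a time. Run the examples from 0; the earliest place one falls off (shortest prefix, ties alphabetical) gets sent to the lowest-numbered state that keeps every Accept/Reject pair distinguishable — a pair clashes when both reach the same state with identical unread suffix — and to a fresh state only if none does.
a: 0a undefined. 0a->0: no, a/aa meet in 0. Open state 1: 0a->1.
b: 0b undefined. 0b->0: no, ab/bab meet in 1 with "b" left. 0b->1: no, aab/bab meet in 1 with "ab" left. Open state 2: 0b->2.
aa: 1a undefined. 1a->0: ok.
ab: 1b undefined. 1b->0: no, ab/aa meet in 0. 1b->1: no, aba/aa meet in 0. 1b->2: ok.
ba: 2a undefined. 2a->0: no, aab/bab meet in 2. 2a->1: no, aab/bab meet in 2. 2a->2: ok.
bb: 2b undefined. 2b->0: ok.
All examples now run through 3 states with every (state, symbol) defined. Accept strings end in {1,2}, Reject strings end in {0}; accept={1,2}.

states=3 start=0 accept={1,2} delta: 0a->1 0b->2 1a->0 1b->2 2a->2 2b->0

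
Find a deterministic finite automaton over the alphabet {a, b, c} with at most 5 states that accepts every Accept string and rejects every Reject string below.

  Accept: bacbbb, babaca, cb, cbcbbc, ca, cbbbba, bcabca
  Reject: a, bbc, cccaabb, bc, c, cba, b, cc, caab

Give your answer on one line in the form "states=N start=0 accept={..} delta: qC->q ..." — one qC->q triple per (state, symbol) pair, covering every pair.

states=4 start=0 accept={2,3} delta: 0a->0 0b->0 0c->1 1a->2 1b->2 1c->0 2a->0 2b->3 2c->1 3a->2 3b->2 3c->3

Grow the machine one transition at a time. Run the examples from 0; the earliest place one falls off (shortest prefix, ties alphabetical) gets sent to the lowest-numbered state that keeps every Accept/Reject pair distinguishable — a pair clashes when both reach the same state with identical unread suffix — and to a fresh state only if none does.
a: 0a undefined. 0a->0: ok.
b: 0b undefined. 0b->0: ok.
c: 0c undefined. 0c->0: no, bacbbb/a meet in 0. Open state 1: 0c->1.
ca: 1a undefined. 1a->0: no, babaca/a meet in 0. 1a->1: no, babaca/bbc meet in 1. Open state 2: 1a->2.
cb: 1b undefined. 1b->0: no, bacbbb/a meet in 0. 1b->1: no, bacbbb/bbc meet in 1. 1b->2: ok.
cc: 1c undefined. 1c->0: ok.
caa: 2a undefined. 2a->0: ok.
cbb: 2b undefined. 2b->0: no, bacbbb/a meet in 0. 2b->1: no, bcabca/a meet in 0. 2b->2: no, cbbbba/a meet in 0. Open state 3: 2b->3.
cbc: 2c undefined. 2c->0: no, cbcbbc/bbc meet in 1. 2c->1: ok.
cbbb: 3b undefined. 3b->0: no, bacbbb/a meet in 0. 3b->1: no, bacbbb/bbc meet in 1. 3b->2: ok.
bcabc: 3c undefined. 3c->0: no, cbcbbc/a meet in 0. 3c->1: no, cbcbbc/bbc meet in 1. 3c->2: no, bcabca/a meet in 0. 3c->3: ok.
bcabca: 3a undefined. 3a->0: no, cbbbba/a meet in 0. 3a->1: no, cbbbba/bbc meet in 1. 3a->2: ok.
All examples now run through 4 states with every (state, symbol) defined. Accept strings end in {2,3}, Reject strings end in {0,1}; accept={2,3}.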